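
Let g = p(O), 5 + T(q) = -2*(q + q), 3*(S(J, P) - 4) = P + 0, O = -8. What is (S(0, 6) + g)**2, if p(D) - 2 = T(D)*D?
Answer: 43264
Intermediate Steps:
S(J, P) = 4 + P/3 (S(J, P) = 4 + (P + 0)/3 = 4 + P/3)
T(q) = -5 - 4*q (T(q) = -5 - 2*(q + q) = -5 - 4*q)
p(D) = 2 + D*(-5 - 4*D) (p(D) = 2 + (-5 - 4*D)*D = 2 + D*(-5 - 4*D))
g = -214 (g = 2 - 1*(-8)*(5 + 4*(-8)) = 2 - 1*(-8)*(5 - 32) = 2 - 1*(-8)*(-27) = 2 - 216 = -214)
(S(0, 6) + g)**2 = ((4 + (1/3)*6) - 214)**2 = ((4 + 2) - 214)**2 = (6 - 214)**2 = (-208)**2 = 43264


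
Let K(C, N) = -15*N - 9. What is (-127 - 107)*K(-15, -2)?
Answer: -4914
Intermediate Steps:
K(C, N) = -9 - 15*N
(-127 - 107)*K(-15, -2) = (-127 - 107)*(-9 - 15*(-2)) = -234*(-9 + 30) = -234*21 = -4914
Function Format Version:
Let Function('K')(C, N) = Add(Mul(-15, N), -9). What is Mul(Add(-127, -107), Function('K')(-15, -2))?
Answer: -4914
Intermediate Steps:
Function('K')(C, N) = Add(-9, Mul(-15, N))
Mul(Add(-127, -107), Function('K')(-15, -2)) = Mul(Add(-127, -107), Add(-9, Mul(-15, -2))) = Mul(-234, Add(-9, 30)) = Mul(-234, 21) = -4914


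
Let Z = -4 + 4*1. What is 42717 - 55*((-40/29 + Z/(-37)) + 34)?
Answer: 1186763/29 ≈ 40923.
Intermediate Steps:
Z = 0 (Z = -4 + 4 = 0)
42717 - 55*((-40/29 + Z/(-37)) + 34) = 42717 - 55*((-40/29 + 0/(-37)) + 34) = 42717 - 55*((-40*1/29 + 0*(-1/37)) + 34) = 42717 - 55*((-40/29 + 0) + 34) = 42717 - 55*(-40/29 + 34) = 42717 - 55*946/29 = 42717 - 1*52030/29 = 42717 - 52030/29 = 1186763/29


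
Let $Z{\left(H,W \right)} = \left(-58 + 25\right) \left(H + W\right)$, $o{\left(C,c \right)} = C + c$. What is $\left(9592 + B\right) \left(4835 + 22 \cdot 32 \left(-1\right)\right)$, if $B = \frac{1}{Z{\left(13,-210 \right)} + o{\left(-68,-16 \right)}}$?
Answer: $\frac{28252306035}{713} \approx 3.9625 \cdot 10^{7}$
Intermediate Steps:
$Z{\left(H,W \right)} = - 33 H - 33 W$ ($Z{\left(H,W \right)} = - 33 \left(H + W\right) = - 33 H - 33 W$)
$B = \frac{1}{6417}$ ($B = \frac{1}{\left(\left(-33\right) 13 - -6930\right) - 84} = \frac{1}{\left(-429 + 6930\right) - 84} = \frac{1}{6501 - 84} = \frac{1}{6417} \approx 0.00015584$)
$\left(9592 + B\right) \left(4835 + 22 \cdot 32 \left(-1\right)\right) = \left(9592 + \frac{1}{6417}\right) \left(4835 + 22 \cdot 32 \left(-1\right)\right) = \frac{61551865 \left(4835 + 704 \left(-1\right)\right)}{6417} = \frac{61551865 \left(4835 - 704\right)}{6417} = \frac{61551865}{6417} \cdot 4131 = \frac{28252306035}{713}$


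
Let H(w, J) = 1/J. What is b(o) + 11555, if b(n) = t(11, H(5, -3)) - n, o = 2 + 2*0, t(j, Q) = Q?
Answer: 34658/3 ≈ 11553.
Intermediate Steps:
H(w, J) = 1/J
o = 2 (o = 2 + 0 = 2)
b(n) = -1/3 - n (b(n) = 1/(-3) - n = -1/3 - n)
b(o) + 11555 = (-1/3 - 1*2) + 11555 = (-1/3 - 2) + 11555 = -7/3 + 11555 = 34658/3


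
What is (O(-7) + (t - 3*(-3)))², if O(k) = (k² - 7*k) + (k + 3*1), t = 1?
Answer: 10816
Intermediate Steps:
O(k) = 3 + k² - 6*k (O(k) = (k² - 7*k) + (k + 3) = (k² - 7*k) + (3 + k) = 3 + k² - 6*k)
(O(-7) + (t - 3*(-3)))² = ((3 + (-7)² - 6*(-7)) + (1 - 3*(-3)))² = ((3 + 49 + 42) + (1 + 9))² = (94 + 10)² = 104² = 10816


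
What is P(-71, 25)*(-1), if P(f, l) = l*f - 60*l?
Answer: 3275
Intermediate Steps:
P(f, l) = -60*l + f*l (P(f, l) = f*l - 60*l = -60*l + f*l)
P(-71, 25)*(-1) = (25*(-60 - 71))*(-1) = (25*(-131))*(-1) = -3275*(-1) = 3275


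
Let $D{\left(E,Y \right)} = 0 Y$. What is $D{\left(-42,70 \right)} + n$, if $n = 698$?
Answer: $698$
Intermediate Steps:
$D{\left(E,Y \right)} = 0$
$D{\left(-42,70 \right)} + n = 0 + 698 = 698$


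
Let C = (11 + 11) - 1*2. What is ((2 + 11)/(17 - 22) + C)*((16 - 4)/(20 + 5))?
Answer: 1044/125 ≈ 8.3520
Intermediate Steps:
C = 20 (C = 22 - 2 = 20)
((2 + 11)/(17 - 22) + C)*((16 - 4)/(20 + 5)) = ((2 + 11)/(17 - 22) + 20)*((16 - 4)/(20 + 5)) = (13/(-5) + 20)*(12/25) = (13*(-⅕) + 20)*(12*(1/25)) = (-13/5 + 20)*(12/25) = (87/5)*(12/25) = 1044/125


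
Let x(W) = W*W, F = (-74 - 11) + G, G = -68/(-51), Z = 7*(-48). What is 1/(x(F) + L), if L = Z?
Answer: 9/59977 ≈ 0.00015006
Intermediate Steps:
Z = -336
G = 4/3 (G = -68*(-1/51) = 4/3 ≈ 1.3333)
L = -336
F = -251/3 (F = (-74 - 11) + 4/3 = -85 + 4/3 = -251/3 ≈ -83.667)
x(W) = W**2
1/(x(F) + L) = 1/((-251/3)**2 - 336) = 1/(63001/9 - 336) = 1/(59977/9) = 9/59977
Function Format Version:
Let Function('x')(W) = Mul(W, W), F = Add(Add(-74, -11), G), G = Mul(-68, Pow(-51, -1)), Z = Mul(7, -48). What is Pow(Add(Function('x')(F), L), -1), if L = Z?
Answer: Rational(9, 59977) ≈ 0.00015006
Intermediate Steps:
Z = -336
G = Rational(4, 3) (G = Mul(-68, Rational(-1, 51)) = Rational(4, 3) ≈ 1.3333)
L = -336
F = Rational(-251, 3) (F = Add(Add(-74, -11), Rational(4, 3)) = Add(-85, Rational(4, 3)) = Rational(-251, 3) ≈ -83.667)
Function('x')(W) = Pow(W, 2)
Pow(Add(Function('x')(F), L), -1) = Pow(Add(Pow(Rational(-251, 3), 2), -336), -1) = Pow(Add(Rational(63001, 9), -336), -1) = Pow(Rational(59977, 9), -1) = Rational(9, 59977)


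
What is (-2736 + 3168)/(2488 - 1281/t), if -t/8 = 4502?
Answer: 15558912/89609089 ≈ 0.17363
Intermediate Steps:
t = -36016 (t = -8*4502 = -36016)
(-2736 + 3168)/(2488 - 1281/t) = (-2736 + 3168)/(2488 - 1281/(-36016)) = 432/(2488 - 1281*(-1/36016)) = 432/(2488 + 1281/36016) = 432/(89609089/36016) = 432*(36016/89609089) = 15558912/89609089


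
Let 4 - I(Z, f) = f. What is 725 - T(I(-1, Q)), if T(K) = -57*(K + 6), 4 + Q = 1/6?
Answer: 3027/2 ≈ 1513.5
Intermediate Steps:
Q = -23/6 (Q = -4 + 1/6 = -23/6 ≈ -3.8333)
I(Z, f) = 4 - f
T(K) = -342 - 57*K (T(K) = -57*(6 + K) = -342 - 57*K)
725 - T(I(-1, Q)) = 725 - (-342 - 57*(4 - 1*(-23/6))) = 725 - (-342 - 57*(4 + 23/6)) = 725 - (-342 - 57*47/6) = 725 - (-342 - 893/2) = 725 - 1*(-1577/2) = 725 + 1577/2 = 3027/2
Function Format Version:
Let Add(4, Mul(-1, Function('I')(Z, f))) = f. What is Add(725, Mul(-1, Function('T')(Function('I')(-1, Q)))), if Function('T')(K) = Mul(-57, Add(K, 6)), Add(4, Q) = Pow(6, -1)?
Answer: Rational(3027, 2) ≈ 1513.5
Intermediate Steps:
Q = Rational(-23, 6) (Q = Add(-4, Pow(6, -1)) = Add(-4, Rational(1, 6)) = Rational(-23, 6) ≈ -3.8333)
Function('I')(Z, f) = Add(4, Mul(-1, f))
Function('T')(K) = Add(-342, Mul(-57, K)) (Function('T')(K) = Mul(-57, Add(6, K)) = Add(-342, Mul(-57, K)))
Add(725, Mul(-1, Function('T')(Function('I')(-1, Q)))) = Add(725, Mul(-1, Add(-342, Mul(-57, Add(4, Mul(-1, Rational(-23, 6))))))) = Add(725, Mul(-1, Add(-342, Mul(-57, Add(4, Rational(23, 6)))))) = Add(725, Mul(-1, Add(-342, Mul(-57, Rational(47, 6))))) = Add(725, Mul(-1, Add(-342, Rational(-893, 2)))) = Add(725, Mul(-1, Rational(-1577, 2))) = Add(725, Rational(1577, 2)) = Rational(3027, 2)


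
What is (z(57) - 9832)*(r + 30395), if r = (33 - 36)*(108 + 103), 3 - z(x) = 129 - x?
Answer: -294673562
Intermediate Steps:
z(x) = -126 + x (z(x) = 3 - (129 - x) = 3 + (-129 + x) = -126 + x)
r = -633 (r = -3*211 = -633)
(z(57) - 9832)*(r + 30395) = ((-126 + 57) - 9832)*(-633 + 30395) = (-69 - 9832)*29762 = -9901*29762 = -294673562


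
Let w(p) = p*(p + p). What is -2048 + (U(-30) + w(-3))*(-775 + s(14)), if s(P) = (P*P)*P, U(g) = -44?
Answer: -53242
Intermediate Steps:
w(p) = 2*p**2 (w(p) = p*(2*p) = 2*p**2)
s(P) = P**3 (s(P) = P**2*P = P**3)
-2048 + (U(-30) + w(-3))*(-775 + s(14)) = -2048 + (-44 + 2*(-3)**2)*(-775 + 14**3) = -2048 + (-44 + 2*9)*(-775 + 2744) = -2048 + (-44 + 18)*1969 = -2048 - 26*1969 = -2048 - 51194 = -53242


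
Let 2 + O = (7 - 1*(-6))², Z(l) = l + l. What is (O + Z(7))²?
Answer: 32761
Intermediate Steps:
Z(l) = 2*l
O = 167 (O = -2 + (7 - 1*(-6))² = -2 + (7 + 6)² = -2 + 13² = -2 + 169 = 167)
(O + Z(7))² = (167 + 2*7)² = (167 + 14)² = 181² = 32761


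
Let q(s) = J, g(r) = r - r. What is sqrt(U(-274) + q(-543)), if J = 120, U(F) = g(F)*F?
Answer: 2*sqrt(30) ≈ 10.954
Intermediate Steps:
g(r) = 0
U(F) = 0 (U(F) = 0*F = 0)
q(s) = 120
sqrt(U(-274) + q(-543)) = sqrt(0 + 120) = sqrt(120) = 2*sqrt(30)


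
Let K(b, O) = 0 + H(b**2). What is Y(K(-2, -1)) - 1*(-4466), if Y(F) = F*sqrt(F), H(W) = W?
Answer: 4474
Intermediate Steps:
K(b, O) = b**2 (K(b, O) = 0 + b**2 = b**2)
Y(F) = F**(3/2)
Y(K(-2, -1)) - 1*(-4466) = ((-2)**2)**(3/2) - 1*(-4466) = 4**(3/2) + 4466 = 8 + 4466 = 4474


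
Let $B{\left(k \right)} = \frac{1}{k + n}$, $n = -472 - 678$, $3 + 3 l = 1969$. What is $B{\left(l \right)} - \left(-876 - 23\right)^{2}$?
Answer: $- \frac{1199370287}{1484} \approx -8.082 \cdot 10^{5}$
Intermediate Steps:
$l = \frac{1966}{3}$ ($l = -1 + \frac{1}{3} \cdot 1969 = -1 + \frac{1969}{3} = \frac{1966}{3} \approx 655.33$)
$n = -1150$ ($n = -472 - 678 = -1150$)
$B{\left(k \right)} = \frac{1}{-1150 + k}$ ($B{\left(k \right)} = \frac{1}{k - 1150} = \frac{1}{-1150 + k}$)
$B{\left(l \right)} - \left(-876 - 23\right)^{2} = \frac{1}{-1150 + \frac{1966}{3}} - \left(-876 - 23\right)^{2} = \frac{1}{- \frac{1484}{3}} - \left(-899\right)^{2} = - \frac{3}{1484} - 808201 = - \frac{1199370287}{1484}$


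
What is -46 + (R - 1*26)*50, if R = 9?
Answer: -896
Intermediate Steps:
-46 + (R - 1*26)*50 = -46 + (9 - 1*26)*50 = -46 + (9 - 26)*50 = -46 - 17*50 = -46 - 850 = -896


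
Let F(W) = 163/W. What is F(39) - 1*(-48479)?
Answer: 1890844/39 ≈ 48483.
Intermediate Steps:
F(39) - 1*(-48479) = 163/39 - 1*(-48479) = 163*(1/39) + 48479 = 163/39 + 48479 = 1890844/39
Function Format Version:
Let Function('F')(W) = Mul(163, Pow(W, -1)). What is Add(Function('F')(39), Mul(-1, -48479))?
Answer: Rational(1890844, 39) ≈ 48483.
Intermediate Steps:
Add(Function('F')(39), Mul(-1, -48479)) = Add(Mul(163, Pow(39, -1)), Mul(-1, -48479)) = Add(Mul(163, Rational(1, 39)), 48479) = Add(Rational(163, 39), 48479) = Rational(1890844, 39)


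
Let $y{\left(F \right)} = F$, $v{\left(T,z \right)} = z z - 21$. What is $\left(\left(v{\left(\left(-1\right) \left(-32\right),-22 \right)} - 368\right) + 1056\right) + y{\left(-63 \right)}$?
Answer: $1088$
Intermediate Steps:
$v{\left(T,z \right)} = -21 + z^{2}$ ($v{\left(T,z \right)} = z^{2} - 21 = -21 + z^{2}$)
$\left(\left(v{\left(\left(-1\right) \left(-32\right),-22 \right)} - 368\right) + 1056\right) + y{\left(-63 \right)} = \left(\left(\left(-21 + \left(-22\right)^{2}\right) - 368\right) + 1056\right) - 63 = \left(\left(\left(-21 + 484\right) - 368\right) + 1056\right) - 63 = \left(\left(463 - 368\right) + 1056\right) - 63 = \left(95 + 1056\right) - 63 = 1151 - 63 = 1088$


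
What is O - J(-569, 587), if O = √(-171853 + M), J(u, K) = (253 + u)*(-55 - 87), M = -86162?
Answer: -44872 + I*√258015 ≈ -44872.0 + 507.95*I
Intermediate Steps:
J(u, K) = -35926 - 142*u (J(u, K) = (253 + u)*(-142) = -35926 - 142*u)
O = I*√258015 (O = √(-171853 - 86162) = √(-258015) = I*√258015 ≈ 507.95*I)
O - J(-569, 587) = I*√258015 - (-35926 - 142*(-569)) = I*√258015 - (-35926 + 80798) = I*√258015 - 1*44872 = I*√258015 - 44872 = -44872 + I*√258015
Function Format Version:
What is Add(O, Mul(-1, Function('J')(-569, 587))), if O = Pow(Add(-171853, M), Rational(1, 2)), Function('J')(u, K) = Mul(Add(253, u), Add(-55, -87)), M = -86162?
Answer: Add(-44872, Mul(I, Pow(258015, Rational(1, 2)))) ≈ Add(-44872., Mul(507.95, I))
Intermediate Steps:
Function('J')(u, K) = Add(-35926, Mul(-142, u)) (Function('J')(u, K) = Mul(Add(253, u), -142) = Add(-35926, Mul(-142, u)))
O = Mul(I, Pow(258015, Rational(1, 2))) (O = Pow(Add(-171853, -86162), Rational(1, 2)) = Pow(-258015, Rational(1, 2)) = Mul(I, Pow(258015, Rational(1, 2))) ≈ Mul(507.95, I))
Add(O, Mul(-1, Function('J')(-569, 587))) = Add(Mul(I, Pow(258015, Rational(1, 2))), Mul(-1, Add(-35926, Mul(-142, -569)))) = Add(Mul(I, Pow(258015, Rational(1, 2))), Mul(-1, Add(-35926, 80798))) = Add(Mul(I, Pow(258015, Rational(1, 2))), Mul(-1, 44872)) = Add(Mul(I, Pow(258015, Rational(1, 2))), -44872) = Add(-44872, Mul(I, Pow(258015, Rational(1, 2))))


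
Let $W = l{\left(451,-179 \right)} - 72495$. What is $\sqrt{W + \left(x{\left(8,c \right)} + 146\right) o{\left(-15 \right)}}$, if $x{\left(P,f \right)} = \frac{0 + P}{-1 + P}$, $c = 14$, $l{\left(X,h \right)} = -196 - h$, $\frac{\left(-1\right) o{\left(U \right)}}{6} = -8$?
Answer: $\frac{4 i \sqrt{200438}}{7} \approx 255.83 i$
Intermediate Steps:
$o{\left(U \right)} = 48$ ($o{\left(U \right)} = \left(-6\right) \left(-8\right) = 48$)
$x{\left(P,f \right)} = \frac{P}{-1 + P}$
$W = -72512$ ($W = \left(-196 - -179\right) - 72495 = \left(-196 + 179\right) - 72495 = -17 - 72495 = -72512$)
$\sqrt{W + \left(x{\left(8,c \right)} + 146\right) o{\left(-15 \right)}} = \sqrt{-72512 + \left(\frac{8}{-1 + 8} + 146\right) 48} = \sqrt{-72512 + \left(\frac{8}{7} + 146\right) 48} = \sqrt{-72512 + \frac{1030}{7} \cdot 48} = \sqrt{-72512 + \frac{49440}{7}} = \sqrt{- \frac{458144}{7}} = \frac{4 i \sqrt{200438}}{7}$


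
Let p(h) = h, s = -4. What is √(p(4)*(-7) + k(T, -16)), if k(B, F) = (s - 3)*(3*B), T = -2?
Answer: √14 ≈ 3.7417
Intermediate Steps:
k(B, F) = -21*B (k(B, F) = (-4 - 3)*(3*B) = -21*B)
√(p(4)*(-7) + k(T, -16)) = √(4*(-7) - 21*(-2)) = √(-28 + 42) = √14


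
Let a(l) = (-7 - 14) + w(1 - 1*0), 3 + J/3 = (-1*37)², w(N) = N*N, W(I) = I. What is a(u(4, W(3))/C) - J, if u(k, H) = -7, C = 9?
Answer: -4118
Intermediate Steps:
w(N) = N²
J = 4098 (J = -9 + 3*(-1*37)² = -9 + 3*(-37)² = -9 + 3*1369 = -9 + 4107 = 4098)
a(l) = -20 (a(l) = (-7 - 14) + (1 - 1*0)² = -21 + (1 + 0)² = -21 + 1² = -21 + 1 = -20)
a(u(4, W(3))/C) - J = -20 - 1*4098 = -20 - 4098 = -4118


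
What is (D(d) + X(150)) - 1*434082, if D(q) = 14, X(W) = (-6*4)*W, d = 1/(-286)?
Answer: -437668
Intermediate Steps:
d = -1/286 ≈ -0.0034965
X(W) = -24*W
(D(d) + X(150)) - 1*434082 = (14 - 24*150) - 1*434082 = (14 - 3600) - 434082 = -3586 - 434082 = -437668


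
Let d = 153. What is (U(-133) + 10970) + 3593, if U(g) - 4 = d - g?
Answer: 14853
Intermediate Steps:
U(g) = 157 - g (U(g) = 4 + (153 - g) = 157 - g)
(U(-133) + 10970) + 3593 = ((157 - 1*(-133)) + 10970) + 3593 = ((157 + 133) + 10970) + 3593 = (290 + 10970) + 3593 = 11260 + 3593 = 14853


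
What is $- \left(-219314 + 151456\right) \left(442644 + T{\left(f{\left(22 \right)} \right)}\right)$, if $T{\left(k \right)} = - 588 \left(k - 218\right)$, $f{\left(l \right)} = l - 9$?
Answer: $38216539872$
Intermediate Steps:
$f{\left(l \right)} = -9 + l$ ($f{\left(l \right)} = l - 9 = -9 + l$)
$T{\left(k \right)} = 128184 - 588 k$ ($T{\left(k \right)} = - 588 \left(-218 + k\right) = 128184 - 588 k$)
$- \left(-219314 + 151456\right) \left(442644 + T{\left(f{\left(22 \right)} \right)}\right) = - \left(-219314 + 151456\right) \left(442644 + \left(128184 - 588 \left(-9 + 22\right)\right)\right) = - \left(-67858\right) \left(442644 + \left(128184 - 7644\right)\right) = - \left(-67858\right) \left(442644 + 120540\right) = - \left(-67858\right) 563184 = \left(-1\right) \left(-38216539872\right) = 38216539872$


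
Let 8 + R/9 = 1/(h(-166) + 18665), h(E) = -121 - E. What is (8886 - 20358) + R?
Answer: -215988231/18710 ≈ -11544.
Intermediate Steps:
R = -1347111/18710 (R = -72 + 9/((-121 - 1*(-166)) + 18665) = -72 + 9/((-121 + 166) + 18665) = -72 + 9/(45 + 18665) = -72 + 9/18710 = -1347111/18710 ≈ -72.000)
(8886 - 20358) + R = (8886 - 20358) - 1347111/18710 = -11472 - 1347111/18710 = -215988231/18710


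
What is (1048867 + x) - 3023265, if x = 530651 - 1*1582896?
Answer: -3026643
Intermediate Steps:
x = -1052245 (x = 530651 - 1582896 = -1052245)
(1048867 + x) - 3023265 = (1048867 - 1052245) - 3023265 = -3378 - 3023265 = -3026643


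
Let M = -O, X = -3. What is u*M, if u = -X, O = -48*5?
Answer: 720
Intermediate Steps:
O = -240
M = 240 (M = -1*(-240) = 240)
u = 3 (u = -1*(-3) = 3)
u*M = 3*240 = 720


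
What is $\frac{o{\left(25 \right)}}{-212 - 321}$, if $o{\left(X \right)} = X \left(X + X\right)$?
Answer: $- \frac{1250}{533} \approx -2.3452$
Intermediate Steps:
$o{\left(X \right)} = 2 X^{2}$ ($o{\left(X \right)} = X 2 X = 2 X^{2}$)
$\frac{o{\left(25 \right)}}{-212 - 321} = \frac{2 \cdot 25^{2}}{-212 - 321} = \frac{2 \cdot 625}{-212 - 321} = \frac{1250}{-533} = 1250 \left(- \frac{1}{533}\right) = - \frac{1250}{533}$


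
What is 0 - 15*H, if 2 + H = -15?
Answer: 255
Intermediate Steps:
H = -17 (H = -2 - 15 = -17)
0 - 15*H = 0 - 15*(-17) = 0 + 255 = 255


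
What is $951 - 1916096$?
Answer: $-1915145$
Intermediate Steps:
$951 - 1916096 = -1915145$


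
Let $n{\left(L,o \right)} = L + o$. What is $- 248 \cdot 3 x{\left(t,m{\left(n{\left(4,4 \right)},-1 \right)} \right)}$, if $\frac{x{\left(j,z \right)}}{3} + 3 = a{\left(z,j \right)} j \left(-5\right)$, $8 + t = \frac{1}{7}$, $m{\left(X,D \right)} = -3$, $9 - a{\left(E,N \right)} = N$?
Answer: $- \frac{72100296}{49} \approx -1.4714 \cdot 10^{6}$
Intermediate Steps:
$a{\left(E,N \right)} = 9 - N$
$t = - \frac{55}{7}$ ($t = -8 + \frac{1}{7} = - \frac{55}{7} \approx -7.8571$)
$x{\left(j,z \right)} = -9 - 15 j \left(9 - j\right)$ ($x{\left(j,z \right)} = -9 + 3 \left(9 - j\right) j \left(-5\right) = -9 + 3 j \left(9 - j\right) \left(-5\right) = -9 + 3 \left(- 5 j \left(9 - j\right)\right) = -9 - 15 j \left(9 - j\right)$)
$- 248 \cdot 3 x{\left(t,m{\left(n{\left(4,4 \right)},-1 \right)} \right)} = - 248 \cdot 3 \left(-9 + 15 \left(- \frac{55}{7}\right) \left(-9 - \frac{55}{7}\right)\right) = - 248 \cdot 3 \left(-9 + 15 \left(- \frac{55}{7}\right) \left(- \frac{118}{7}\right)\right) = - 248 \cdot 3 \left(-9 + \frac{97350}{49}\right) = - 248 \cdot 3 \cdot \frac{96909}{49} = \left(-248\right) \frac{290727}{49} = - \frac{72100296}{49}$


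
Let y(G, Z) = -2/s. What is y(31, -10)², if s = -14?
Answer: 1/49 ≈ 0.020408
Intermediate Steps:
y(G, Z) = ⅐ (y(G, Z) = -2/(-14) = -2*(-1/14) = ⅐)
y(31, -10)² = (⅐)² = 1/49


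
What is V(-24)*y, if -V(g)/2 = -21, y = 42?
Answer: 1764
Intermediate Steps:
V(g) = 42 (V(g) = -2*(-21) = 42)
V(-24)*y = 42*42 = 1764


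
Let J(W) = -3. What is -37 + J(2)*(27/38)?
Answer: -1487/38 ≈ -39.132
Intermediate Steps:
-37 + J(2)*(27/38) = -37 - 81/38 = -1487/38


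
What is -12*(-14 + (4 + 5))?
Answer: 60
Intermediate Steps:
-12*(-14 + (4 + 5)) = -12*(-14 + 9) = -12*(-5) = 60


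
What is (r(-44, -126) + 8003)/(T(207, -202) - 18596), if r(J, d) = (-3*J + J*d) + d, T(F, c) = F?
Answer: -13553/18389 ≈ -0.73702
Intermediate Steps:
r(J, d) = d - 3*J + J*d
(r(-44, -126) + 8003)/(T(207, -202) - 18596) = ((-126 - 3*(-44) - 44*(-126)) + 8003)/(207 - 18596) = ((-126 + 132 + 5544) + 8003)/(-18389) = (5550 + 8003)*(-1/18389) = 13553*(-1/18389) = -13553/18389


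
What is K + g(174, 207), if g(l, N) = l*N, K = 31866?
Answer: 67884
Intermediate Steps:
g(l, N) = N*l
K + g(174, 207) = 31866 + 207*174 = 31866 + 36018 = 67884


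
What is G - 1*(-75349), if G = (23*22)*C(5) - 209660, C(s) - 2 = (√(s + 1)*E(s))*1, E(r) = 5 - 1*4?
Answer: -133299 + 506*√6 ≈ -1.3206e+5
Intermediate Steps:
E(r) = 1 (E(r) = 5 - 4 = 1)
C(s) = 2 + √(1 + s) (C(s) = 2 + (√(s + 1)*1)*1 = 2 + (√(1 + s)*1)*1 = 2 + √(1 + s)*1 = 2 + √(1 + s))
G = -208648 + 506*√6 (G = (23*22)*(2 + √(1 + 5)) - 209660 = 506*(2 + √6) - 209660 = (1012 + 506*√6) - 209660 = -208648 + 506*√6 ≈ -2.0741e+5)
G - 1*(-75349) = (-208648 + 506*√6) - 1*(-75349) = (-208648 + 506*√6) + 75349 = -133299 + 506*√6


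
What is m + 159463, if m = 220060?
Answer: 379523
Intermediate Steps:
m + 159463 = 220060 + 159463 = 379523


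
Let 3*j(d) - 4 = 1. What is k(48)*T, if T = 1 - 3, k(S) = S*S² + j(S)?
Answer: -663562/3 ≈ -2.2119e+5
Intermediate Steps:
j(d) = 5/3 (j(d) = 4/3 + (⅓)*1 = 4/3 + ⅓ = 5/3)
k(S) = 5/3 + S³ (k(S) = S*S² + 5/3 = S³ + 5/3 = 5/3 + S³)
T = -2
k(48)*T = (5/3 + 48³)*(-2) = (5/3 + 110592)*(-2) = (331781/3)*(-2) = -663562/3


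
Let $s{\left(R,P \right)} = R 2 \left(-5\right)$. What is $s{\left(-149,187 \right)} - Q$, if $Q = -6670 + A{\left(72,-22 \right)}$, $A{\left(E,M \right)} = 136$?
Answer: $8024$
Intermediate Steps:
$s{\left(R,P \right)} = - 10 R$ ($s{\left(R,P \right)} = 2 R \left(-5\right) = - 10 R$)
$Q = -6534$ ($Q = -6670 + 136 = -6534$)
$s{\left(-149,187 \right)} - Q = \left(-10\right) \left(-149\right) - -6534 = 1490 + 6534 = 8024$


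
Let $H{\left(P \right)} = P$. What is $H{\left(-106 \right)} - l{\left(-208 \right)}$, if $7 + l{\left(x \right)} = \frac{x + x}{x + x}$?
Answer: $-100$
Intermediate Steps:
$l{\left(x \right)} = -6$ ($l{\left(x \right)} = -7 + \frac{x + x}{x + x} = -7 + \frac{2 x}{2 x} = -7 + 2 x \frac{1}{2 x} = -7 + 1 = -6$)
$H{\left(-106 \right)} - l{\left(-208 \right)} = -106 - -6 = -106 + 6 = -100$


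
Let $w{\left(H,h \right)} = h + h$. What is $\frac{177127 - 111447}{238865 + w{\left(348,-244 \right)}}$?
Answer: $\frac{65680}{238377} \approx 0.27553$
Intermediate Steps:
$w{\left(H,h \right)} = 2 h$
$\frac{177127 - 111447}{238865 + w{\left(348,-244 \right)}} = \frac{177127 - 111447}{238865 + 2 \left(-244\right)} = \frac{65680}{238865 - 488} = \frac{65680}{238377}$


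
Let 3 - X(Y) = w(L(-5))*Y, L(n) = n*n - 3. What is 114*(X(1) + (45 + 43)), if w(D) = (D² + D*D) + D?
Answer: -102486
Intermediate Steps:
L(n) = -3 + n² (L(n) = n² - 3 = -3 + n²)
w(D) = D + 2*D² (w(D) = (D² + D²) + D = 2*D² + D = D + 2*D²)
X(Y) = 3 - 990*Y (X(Y) = 3 - (-3 + (-5)²)*(1 + 2*(-3 + (-5)²))*Y = 3 - (-3 + 25)*(1 + 2*(-3 + 25))*Y = 3 - 22*(1 + 2*22)*Y = 3 - 22*(1 + 44)*Y = 3 - 22*45*Y = 3 - 990*Y)
114*(X(1) + (45 + 43)) = 114*((3 - 990*1) + (45 + 43)) = 114*((3 - 990) + 88) = 114*(-987 + 88) = 114*(-899) = -102486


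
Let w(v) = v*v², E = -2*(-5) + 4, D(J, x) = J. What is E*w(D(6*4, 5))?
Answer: 193536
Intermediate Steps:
E = 14 (E = 10 + 4 = 14)
w(v) = v³
E*w(D(6*4, 5)) = 14*(6*4)³ = 14*24³ = 14*13824 = 193536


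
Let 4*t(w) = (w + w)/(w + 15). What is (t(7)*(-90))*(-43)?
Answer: 13545/22 ≈ 615.68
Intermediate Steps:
t(w) = w/(2*(15 + w)) (t(w) = ((w + w)/(w + 15))/4 = ((2*w)/(15 + w))/4 = (2*w/(15 + w))/4 = w/(2*(15 + w)))
(t(7)*(-90))*(-43) = (((1/2)*7/(15 + 7))*(-90))*(-43) = (((1/2)*7/22)*(-90))*(-43) = (((1/2)*7*(1/22))*(-90))*(-43) = ((7/44)*(-90))*(-43) = -315/22*(-43) = 13545/22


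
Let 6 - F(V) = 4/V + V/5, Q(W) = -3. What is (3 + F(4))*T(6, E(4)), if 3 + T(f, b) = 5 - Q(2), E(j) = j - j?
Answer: 36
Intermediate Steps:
E(j) = 0
T(f, b) = 5 (T(f, b) = -3 + (5 - 1*(-3)) = -3 + (5 + 3) = -3 + 8 = 5)
F(V) = 6 - 4/V - V/5 (F(V) = 6 - (4/V + V/5) = 6 + (-4/V - V/5) = 6 - 4/V - V/5)
(3 + F(4))*T(6, E(4)) = (3 + (6 - 4/4 - 1/5*4))*5 = (3 + (6 - 4*1/4 - 4/5))*5 = (3 + (6 - 1 - 4/5))*5 = (3 + 21/5)*5 = (36/5)*5 = 36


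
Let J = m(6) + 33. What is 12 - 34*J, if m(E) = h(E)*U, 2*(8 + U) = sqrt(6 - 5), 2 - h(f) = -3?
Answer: 165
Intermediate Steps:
h(f) = 5 (h(f) = 2 - 1*(-3) = 2 + 3 = 5)
U = -15/2 (U = -8 + sqrt(6 - 5)/2 = -8 + sqrt(1)/2 = -8 + (1/2)*1 = -8 + 1/2 = -15/2 ≈ -7.5000)
m(E) = -75/2 (m(E) = 5*(-15/2) = -75/2)
J = -9/2 (J = -75/2 + 33 = -9/2 ≈ -4.5000)
12 - 34*J = 12 - 34*(-9/2) = 12 + 153 = 165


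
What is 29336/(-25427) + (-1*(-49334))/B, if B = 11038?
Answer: 465302425/140331613 ≈ 3.3157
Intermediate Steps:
29336/(-25427) + (-1*(-49334))/B = 29336/(-25427) - 1*(-49334)/11038 = 29336*(-1/25427) + 49334*(1/11038) = -29336/25427 + 24667/5519 = 465302425/140331613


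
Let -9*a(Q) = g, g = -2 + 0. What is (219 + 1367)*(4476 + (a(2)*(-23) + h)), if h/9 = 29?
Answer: 67542982/9 ≈ 7.5048e+6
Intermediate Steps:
h = 261 (h = 9*29 = 261)
g = -2
a(Q) = 2/9 (a(Q) = -⅑*(-2) = 2/9)
(219 + 1367)*(4476 + (a(2)*(-23) + h)) = (219 + 1367)*(4476 + ((2/9)*(-23) + 261)) = 1586*(4476 + (-46/9 + 261)) = 1586*(4476 + 2303/9) = 1586*(42587/9) = 67542982/9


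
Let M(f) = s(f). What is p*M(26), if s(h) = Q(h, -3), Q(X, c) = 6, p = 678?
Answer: 4068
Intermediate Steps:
s(h) = 6
M(f) = 6
p*M(26) = 678*6 = 4068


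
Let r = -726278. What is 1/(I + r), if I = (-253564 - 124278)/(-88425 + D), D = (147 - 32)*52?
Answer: -82445/59877611868 ≈ -1.3769e-6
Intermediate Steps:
D = 5980 (D = 115*52 = 5980)
I = 377842/82445 (I = (-253564 - 124278)/(-88425 + 5980) = -377842/(-82445) = -377842*(-1/82445) = 377842/82445 ≈ 4.5830)
1/(I + r) = 1/(377842/82445 - 726278) = 1/(-59877611868/82445) = -82445/59877611868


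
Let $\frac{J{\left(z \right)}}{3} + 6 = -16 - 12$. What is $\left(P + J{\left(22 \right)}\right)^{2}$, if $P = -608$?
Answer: $504100$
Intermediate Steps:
$J{\left(z \right)} = -102$ ($J{\left(z \right)} = -18 + 3 \left(-16 - 12\right) = -18 + 3 \left(-28\right) = -18 - 84 = -102$)
$\left(P + J{\left(22 \right)}\right)^{2} = \left(-608 - 102\right)^{2} = \left(-710\right)^{2} = 504100$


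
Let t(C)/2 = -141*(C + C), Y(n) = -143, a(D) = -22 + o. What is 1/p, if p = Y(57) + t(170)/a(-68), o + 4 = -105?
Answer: 131/77147 ≈ 0.0016981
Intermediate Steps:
o = -109 (o = -4 - 105 = -109)
a(D) = -131 (a(D) = -22 - 109 = -131)
t(C) = -564*C (t(C) = 2*(-141*(C + C)) = 2*(-282*C) = -564*C)
p = 77147/131 (p = -143 - 564*170/(-131) = -143 - 95880*(-1/131) = -143 + 95880/131 = 77147/131 ≈ 588.91)
1/p = 1/(77147/131) = 131/77147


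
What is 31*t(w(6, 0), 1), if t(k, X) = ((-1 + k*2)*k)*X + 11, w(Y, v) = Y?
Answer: 2387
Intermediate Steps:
t(k, X) = 11 + X*k*(-1 + 2*k) (t(k, X) = ((-1 + 2*k)*k)*X + 11 = (k*(-1 + 2*k))*X + 11 = X*k*(-1 + 2*k) + 11 = 11 + X*k*(-1 + 2*k))
31*t(w(6, 0), 1) = 31*(11 - 1*1*6 + 2*1*6²) = 31*(11 - 6 + 2*1*36) = 31*(11 - 6 + 72) = 31*77 = 2387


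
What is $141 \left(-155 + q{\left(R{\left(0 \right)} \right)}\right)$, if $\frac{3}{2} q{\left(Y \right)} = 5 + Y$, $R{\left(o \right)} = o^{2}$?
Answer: $-21385$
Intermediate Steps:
$q{\left(Y \right)} = \frac{10}{3} + \frac{2 Y}{3}$ ($q{\left(Y \right)} = \frac{2 \left(5 + Y\right)}{3} = \frac{10}{3} + \frac{2 Y}{3}$)
$141 \left(-155 + q{\left(R{\left(0 \right)} \right)}\right) = 141 \left(-155 + \left(\frac{10}{3} + \frac{2 \cdot 0^{2}}{3}\right)\right) = 141 \left(-155 + \left(\frac{10}{3} + \frac{2}{3} \cdot 0\right)\right) = 141 \left(-155 + \left(\frac{10}{3} + 0\right)\right) = 141 \left(-155 + \frac{10}{3}\right) = 141 \left(- \frac{455}{3}\right) = -21385$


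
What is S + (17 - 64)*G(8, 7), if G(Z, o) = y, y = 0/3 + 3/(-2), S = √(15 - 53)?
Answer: 141/2 + I*√38 ≈ 70.5 + 6.1644*I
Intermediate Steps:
S = I*√38 (S = √(-38) = I*√38 ≈ 6.1644*I)
y = -3/2 (y = 0*(⅓) + 3*(-½) = 0 - 3/2 = -3/2 ≈ -1.5000)
G(Z, o) = -3/2
S + (17 - 64)*G(8, 7) = I*√38 + (17 - 64)*(-3/2) = I*√38 - 47*(-3/2) = I*√38 + 141/2 = 141/2 + I*√38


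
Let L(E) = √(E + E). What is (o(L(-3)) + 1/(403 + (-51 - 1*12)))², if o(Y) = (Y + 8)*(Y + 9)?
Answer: 303148081/115600 + 22441*I*√6/10 ≈ 2622.4 + 5496.9*I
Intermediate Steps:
L(E) = √2*√E (L(E) = √(2*E) = √2*√E)
o(Y) = (8 + Y)*(9 + Y)
(o(L(-3)) + 1/(403 + (-51 - 1*12)))² = ((72 + (√2*√(-3))² + 17*(√2*√(-3))) + 1/(403 + (-51 - 1*12)))² = ((72 + (√2*(I*√3))² + 17*(√2*(I*√3))) + 1/(403 + (-51 - 12)))² = ((72 + (I*√6)² + 17*(I*√6)) + 1/(403 - 63))² = ((72 - 6 + 17*I*√6) + 1/340)² = ((66 + 17*I*√6) + 1/340)² = (22441/340 + 17*I*√6)²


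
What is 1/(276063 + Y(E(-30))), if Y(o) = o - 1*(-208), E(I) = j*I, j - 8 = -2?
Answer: 1/276091 ≈ 3.6220e-6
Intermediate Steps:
j = 6 (j = 8 - 2 = 6)
E(I) = 6*I
Y(o) = 208 + o (Y(o) = o + 208 = 208 + o)
1/(276063 + Y(E(-30))) = 1/(276063 + (208 + 6*(-30))) = 1/(276063 + (208 - 180)) = 1/(276063 + 28) = 1/276091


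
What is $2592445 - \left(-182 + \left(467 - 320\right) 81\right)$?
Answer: $2580720$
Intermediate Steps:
$2592445 - \left(-182 + \left(467 - 320\right) 81\right) = 2592445 - \left(-182 + 147 \cdot 81\right) = 2592445 - \left(-182 + 11907\right) = 2592445 - 11725 = 2580720$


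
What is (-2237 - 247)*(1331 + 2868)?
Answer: -10430316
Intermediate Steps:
(-2237 - 247)*(1331 + 2868) = -2484*4199 = -10430316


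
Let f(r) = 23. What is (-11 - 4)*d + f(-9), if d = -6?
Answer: 113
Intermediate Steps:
(-11 - 4)*d + f(-9) = (-11 - 4)*(-6) + 23 = -15*(-6) + 23 = 90 + 23 = 113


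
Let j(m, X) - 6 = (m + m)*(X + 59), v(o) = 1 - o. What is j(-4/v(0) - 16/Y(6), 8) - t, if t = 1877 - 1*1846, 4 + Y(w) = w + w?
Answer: -829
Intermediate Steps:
Y(w) = -4 + 2*w (Y(w) = -4 + (w + w) = -4 + 2*w)
j(m, X) = 6 + 2*m*(59 + X) (j(m, X) = 6 + (m + m)*(X + 59) = 6 + (2*m)*(59 + X) = 6 + 2*m*(59 + X))
t = 31 (t = 1877 - 1846 = 31)
j(-4/v(0) - 16/Y(6), 8) - t = (6 + 118*(-4/(1 - 1*0) - 16/(-4 + 2*6)) + 2*8*(-4/(1 - 1*0) - 16/(-4 + 2*6))) - 1*31 = (6 + 118*(-4/(1 + 0) - 16/(-4 + 12)) + 2*8*(-4/(1 + 0) - 16/(-4 + 12))) - 31 = (6 + 118*(-4/1 - 16/8) + 2*8*(-4/1 - 16/8)) - 31 = (6 + 118*(-4*1 - 16*⅛) + 2*8*(-4*1 - 16*⅛)) - 31 = (6 + 118*(-4 - 2) + 2*8*(-4 - 2)) - 31 = (6 + 118*(-6) + 2*8*(-6)) - 31 = (6 - 708 - 96) - 31 = -798 - 31 = -829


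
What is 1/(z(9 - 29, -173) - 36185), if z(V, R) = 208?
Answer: -1/35977 ≈ -2.7796e-5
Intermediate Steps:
1/(z(9 - 29, -173) - 36185) = 1/(208 - 36185) = 1/(-35977) = -1/35977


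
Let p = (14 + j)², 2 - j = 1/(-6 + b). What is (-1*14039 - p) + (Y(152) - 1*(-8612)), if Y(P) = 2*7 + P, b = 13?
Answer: -270110/49 ≈ -5512.4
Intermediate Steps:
j = 13/7 (j = 2 - 1/(-6 + 13) = 2 - 1/7 = 2 - 1*⅐ = 2 - ⅐ = 13/7 ≈ 1.8571)
p = 12321/49 (p = (14 + 13/7)² = (111/7)² = 12321/49 ≈ 251.45)
Y(P) = 14 + P
(-1*14039 - p) + (Y(152) - 1*(-8612)) = (-1*14039 - 1*12321/49) + ((14 + 152) - 1*(-8612)) = (-14039 - 12321/49) + (166 + 8612) = -700232/49 + 8778 = -270110/49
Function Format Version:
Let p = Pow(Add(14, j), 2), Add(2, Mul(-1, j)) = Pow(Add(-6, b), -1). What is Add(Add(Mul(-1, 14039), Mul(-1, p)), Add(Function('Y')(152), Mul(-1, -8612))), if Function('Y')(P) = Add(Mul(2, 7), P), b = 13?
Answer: Rational(-270110, 49) ≈ -5512.4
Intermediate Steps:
j = Rational(13, 7) (j = Add(2, Mul(-1, Pow(Add(-6, 13), -1))) = Add(2, Mul(-1, Pow(7, -1))) = Add(2, Mul(-1, Rational(1, 7))) = Add(2, Rational(-1, 7)) = Rational(13, 7) ≈ 1.8571)
p = Rational(12321, 49) (p = Pow(Add(14, Rational(13, 7)), 2) = Pow(Rational(111, 7), 2) = Rational(12321, 49) ≈ 251.45)
Function('Y')(P) = Add(14, P)
Add(Add(Mul(-1, 14039), Mul(-1, p)), Add(Function('Y')(152), Mul(-1, -8612))) = Add(Add(Mul(-1, 14039), Mul(-1, Rational(12321, 49))), Add(Add(14, 152), Mul(-1, -8612))) = Add(Add(-14039, Rational(-12321, 49)), Add(166, 8612)) = Add(Rational(-700232, 49), 8778) = Rational(-270110, 49)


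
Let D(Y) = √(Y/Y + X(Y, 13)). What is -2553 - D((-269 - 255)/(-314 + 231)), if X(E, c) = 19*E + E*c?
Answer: -2553 - √1398633/83 ≈ -2567.3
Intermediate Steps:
D(Y) = √(1 + 32*Y) (D(Y) = √(Y/Y + Y*(19 + 13)) = √(1 + Y*32) = √(1 + 32*Y))
-2553 - D((-269 - 255)/(-314 + 231)) = -2553 - √(1 + 32*((-269 - 255)/(-314 + 231))) = -2553 - √(1 + 32*(-524/(-83))) = -2553 - √(1 + 32*(-524*(-1/83))) = -2553 - √(1 + 32*(524/83)) = -2553 - √(1 + 16768/83) = -2553 - √(16851/83) = -2553 - √1398633/83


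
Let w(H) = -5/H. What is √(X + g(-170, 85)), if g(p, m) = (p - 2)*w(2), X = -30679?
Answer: 3*I*√3361 ≈ 173.92*I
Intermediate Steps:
g(p, m) = 5 - 5*p/2 (g(p, m) = (p - 2)*(-5/2) = (-2 + p)*(-5*½) = (-2 + p)*(-5/2) = 5 - 5*p/2)
√(X + g(-170, 85)) = √(-30679 + (5 - 5/2*(-170))) = √(-30679 + (5 + 425)) = √(-30679 + 430) = √(-30249) = 3*I*√3361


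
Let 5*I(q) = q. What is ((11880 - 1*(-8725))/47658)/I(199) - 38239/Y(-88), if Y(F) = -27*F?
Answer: -4646303471/288895464 ≈ -16.083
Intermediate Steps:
I(q) = q/5
((11880 - 1*(-8725))/47658)/I(199) - 38239/Y(-88) = ((11880 - 1*(-8725))/47658)/(((⅕)*199)) - 38239/((-27*(-88))) = ((11880 + 8725)*(1/47658))/(199/5) - 38239/2376 = (20605*(1/47658))*(5/199) - 38239*1/2376 = (1585/3666)*(5/199) - 38239/2376 = 7925/729534 - 38239/2376 = -4646303471/288895464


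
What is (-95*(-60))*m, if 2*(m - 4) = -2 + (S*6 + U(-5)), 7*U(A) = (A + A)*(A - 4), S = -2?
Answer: 136800/7 ≈ 19543.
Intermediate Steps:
U(A) = 2*A*(-4 + A)/7 (U(A) = ((A + A)*(A - 4))/7 = ((2*A)*(-4 + A))/7 = (2*A*(-4 + A))/7 = 2*A*(-4 + A)/7)
m = 24/7 (m = 4 + (-2 + (-2*6 + (2/7)*(-5)*(-4 - 5)))/2 = 4 + (-2 + (-12 + (2/7)*(-5)*(-9)))/2 = 4 + (-2 + (-12 + 90/7))/2 = 4 + (-2 + 6/7)/2 = 4 + (1/2)*(-8/7) = 4 - 4/7 = 24/7 ≈ 3.4286)
(-95*(-60))*m = -95*(-60)*(24/7) = 5700*(24/7) = 136800/7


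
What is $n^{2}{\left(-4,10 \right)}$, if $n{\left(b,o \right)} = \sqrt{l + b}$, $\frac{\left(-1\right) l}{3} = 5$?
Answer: $-19$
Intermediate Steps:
$l = -15$ ($l = \left(-3\right) 5 = -15$)
$n{\left(b,o \right)} = \sqrt{-15 + b}$
$n^{2}{\left(-4,10 \right)} = \left(\sqrt{-15 - 4}\right)^{2} = \left(\sqrt{-19}\right)^{2} = \left(i \sqrt{19}\right)^{2} = -19$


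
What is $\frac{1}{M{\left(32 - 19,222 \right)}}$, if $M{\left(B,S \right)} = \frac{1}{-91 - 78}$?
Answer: $-169$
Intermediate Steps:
$M{\left(B,S \right)} = - \frac{1}{169}$ ($M{\left(B,S \right)} = \frac{1}{-169} = - \frac{1}{169}$)
$\frac{1}{M{\left(32 - 19,222 \right)}} = \frac{1}{- \frac{1}{169}} = -169$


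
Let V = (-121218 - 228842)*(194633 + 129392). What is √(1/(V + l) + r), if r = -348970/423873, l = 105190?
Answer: I*√23495248252803663389987898831790/5342122580942070 ≈ 0.90735*I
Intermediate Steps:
V = -113428191500 (V = -350060*324025 = -113428191500)
r = -348970/423873 (r = -348970*1/423873 = -348970/423873 ≈ -0.82329)
√(1/(V + l) + r) = √(1/(-113428191500 + 105190) - 348970/423873) = √(1/(-113428086310) - 348970/423873) = √(-1/113428086310 - 348970/423873) = √(-39582999280024573/48079103228478630) = I*√23495248252803663389987898831790/5342122580942070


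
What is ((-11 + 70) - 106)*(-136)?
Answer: 6392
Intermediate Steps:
((-11 + 70) - 106)*(-136) = (59 - 106)*(-136) = -47*(-136) = 6392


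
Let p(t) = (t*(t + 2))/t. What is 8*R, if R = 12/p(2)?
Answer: 24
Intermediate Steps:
p(t) = 2 + t (p(t) = (t*(2 + t))/t = 2 + t)
R = 3 (R = 12/(2 + 2) = 12/4 = 12*(¼) = 3)
8*R = 8*3 = 24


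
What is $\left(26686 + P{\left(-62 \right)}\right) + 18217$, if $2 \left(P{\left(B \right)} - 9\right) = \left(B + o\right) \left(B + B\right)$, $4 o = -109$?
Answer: $\frac{100891}{2} \approx 50446.0$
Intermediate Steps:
$o = - \frac{109}{4}$ ($o = \frac{1}{4} \left(-109\right) = - \frac{109}{4} \approx -27.25$)
$P{\left(B \right)} = 9 + B \left(- \frac{109}{4} + B\right)$ ($P{\left(B \right)} = 9 + \frac{\left(B - \frac{109}{4}\right) \left(B + B\right)}{2} = 9 + \frac{\left(- \frac{109}{4} + B\right) 2 B}{2} = 9 + \frac{2 B \left(- \frac{109}{4} + B\right)}{2} = 9 + B \left(- \frac{109}{4} + B\right)$)
$\left(26686 + P{\left(-62 \right)}\right) + 18217 = \left(26686 + \left(9 + \left(-62\right)^{2} - - \frac{3379}{2}\right)\right) + 18217 = \left(26686 + \left(9 + 3844 + \frac{3379}{2}\right)\right) + 18217 = \left(26686 + \frac{11085}{2}\right) + 18217 = \frac{64457}{2} + 18217 = \frac{100891}{2}$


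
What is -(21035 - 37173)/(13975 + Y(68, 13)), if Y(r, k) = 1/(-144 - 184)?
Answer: 5293264/4583799 ≈ 1.1548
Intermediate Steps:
Y(r, k) = -1/328 (Y(r, k) = 1/(-328) = -1/328)
-(21035 - 37173)/(13975 + Y(68, 13)) = -(21035 - 37173)/(13975 - 1/328) = -(-16138)/4583799/328 = -(-16138)*328/4583799 = -1*(-5293264/4583799) = 5293264/4583799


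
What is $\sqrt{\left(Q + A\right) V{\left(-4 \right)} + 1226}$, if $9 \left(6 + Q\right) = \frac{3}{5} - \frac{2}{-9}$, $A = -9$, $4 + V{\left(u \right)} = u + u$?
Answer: $\frac{\sqrt{2844930}}{45} \approx 37.482$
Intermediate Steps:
$V{\left(u \right)} = -4 + 2 u$ ($V{\left(u \right)} = -4 + \left(u + u\right) = -4 + 2 u$)
$Q = - \frac{2393}{405}$ ($Q = -6 + \frac{\frac{3}{5} - \frac{2}{-9}}{9} = -6 + \frac{3 \cdot \frac{1}{5} - - \frac{2}{9}}{9} = -6 + \frac{\frac{3}{5} + \frac{2}{9}}{9} = -6 + \frac{1}{9} \cdot \frac{37}{45} = -6 + \frac{37}{405} = - \frac{2393}{405} \approx -5.9086$)
$\sqrt{\left(Q + A\right) V{\left(-4 \right)} + 1226} = \sqrt{\left(- \frac{2393}{405} - 9\right) \left(-4 + 2 \left(-4\right)\right) + 1226} = \sqrt{- \frac{6038 \left(-4 - 8\right)}{405} + 1226} = \sqrt{\left(- \frac{6038}{405}\right) \left(-12\right) + 1226} = \sqrt{\frac{24152}{135} + 1226} = \sqrt{\frac{189662}{135}} = \frac{\sqrt{2844930}}{45}$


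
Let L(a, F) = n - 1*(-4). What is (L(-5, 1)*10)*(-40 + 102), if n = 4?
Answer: 4960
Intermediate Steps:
L(a, F) = 8 (L(a, F) = 4 - 1*(-4) = 4 + 4 = 8)
(L(-5, 1)*10)*(-40 + 102) = (8*10)*(-40 + 102) = 80*62 = 4960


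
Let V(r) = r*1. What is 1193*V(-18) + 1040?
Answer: -20434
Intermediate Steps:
V(r) = r
1193*V(-18) + 1040 = 1193*(-18) + 1040 = -21474 + 1040 = -20434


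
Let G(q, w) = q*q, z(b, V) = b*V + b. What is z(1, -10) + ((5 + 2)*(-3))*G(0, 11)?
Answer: -9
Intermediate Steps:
z(b, V) = b + V*b (z(b, V) = V*b + b = b + V*b)
G(q, w) = q**2
z(1, -10) + ((5 + 2)*(-3))*G(0, 11) = 1*(1 - 10) + ((5 + 2)*(-3))*0**2 = 1*(-9) + (7*(-3))*0 = -9 - 21*0 = -9 + 0 = -9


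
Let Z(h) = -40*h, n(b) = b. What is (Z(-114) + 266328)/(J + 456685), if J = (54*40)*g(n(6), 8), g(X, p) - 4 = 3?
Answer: 270888/471805 ≈ 0.57415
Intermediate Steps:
g(X, p) = 7 (g(X, p) = 4 + 3 = 7)
J = 15120 (J = (54*40)*7 = 2160*7 = 15120)
(Z(-114) + 266328)/(J + 456685) = (-40*(-114) + 266328)/(15120 + 456685) = (4560 + 266328)/471805 = 270888*(1/471805) = 270888/471805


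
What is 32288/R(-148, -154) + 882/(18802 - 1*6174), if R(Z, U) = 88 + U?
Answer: -120329/246 ≈ -489.14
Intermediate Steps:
32288/R(-148, -154) + 882/(18802 - 1*6174) = 32288/(88 - 154) + 882/(18802 - 1*6174) = 32288/(-66) + 882/(18802 - 6174) = 32288*(-1/66) + 882/12628 = -16144/33 + 882*(1/12628) = -16144/33 + 63/902 = -120329/246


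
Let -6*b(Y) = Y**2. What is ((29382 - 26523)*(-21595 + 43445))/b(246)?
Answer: -10411525/1681 ≈ -6193.6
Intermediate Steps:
b(Y) = -Y**2/6
((29382 - 26523)*(-21595 + 43445))/b(246) = ((29382 - 26523)*(-21595 + 43445))/((-1/6*246**2)) = (2859*21850)/((-1/6*60516)) = 62469150/(-10086) = 62469150*(-1/10086) = -10411525/1681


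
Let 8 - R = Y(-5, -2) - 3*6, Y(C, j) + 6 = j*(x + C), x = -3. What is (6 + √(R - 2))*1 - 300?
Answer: -294 + √14 ≈ -290.26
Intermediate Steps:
Y(C, j) = -6 + j*(-3 + C)
R = 16 (R = 8 - ((-6 - 3*(-2) - 5*(-2)) - 3*6) = 8 - ((-6 + 6 + 10) - 18) = 8 - (10 - 18) = 8 - 1*(-8) = 8 + 8 = 16)
(6 + √(R - 2))*1 - 300 = (6 + √(16 - 2))*1 - 300 = (6 + √14)*1 - 300 = (6 + √14) - 300 = -294 + √14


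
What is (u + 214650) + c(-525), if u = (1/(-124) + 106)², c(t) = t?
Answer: 3465124449/15376 ≈ 2.2536e+5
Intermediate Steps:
u = 172738449/15376 (u = (-1/124 + 106)² = (13143/124)² = 172738449/15376 ≈ 11234.)
(u + 214650) + c(-525) = (172738449/15376 + 214650) - 525 = 3473196849/15376 - 525 = 3465124449/15376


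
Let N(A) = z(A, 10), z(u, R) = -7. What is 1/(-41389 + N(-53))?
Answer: -1/41396 ≈ -2.4157e-5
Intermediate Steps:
N(A) = -7
1/(-41389 + N(-53)) = 1/(-41389 - 7) = 1/(-41396) = -1/41396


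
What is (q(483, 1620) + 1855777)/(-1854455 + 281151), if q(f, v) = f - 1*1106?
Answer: -927577/786652 ≈ -1.1791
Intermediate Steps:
q(f, v) = -1106 + f (q(f, v) = f - 1106 = -1106 + f)
(q(483, 1620) + 1855777)/(-1854455 + 281151) = ((-1106 + 483) + 1855777)/(-1854455 + 281151) = (-623 + 1855777)/(-1573304) = 1855154*(-1/1573304) = -927577/786652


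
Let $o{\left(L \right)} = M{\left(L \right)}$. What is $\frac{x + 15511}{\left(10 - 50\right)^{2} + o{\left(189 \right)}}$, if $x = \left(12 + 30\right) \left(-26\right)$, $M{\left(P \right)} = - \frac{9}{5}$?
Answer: $\frac{72095}{7991} \approx 9.022$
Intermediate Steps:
$M{\left(P \right)} = - \frac{9}{5}$ ($M{\left(P \right)} = \left(-9\right) \frac{1}{5} = - \frac{9}{5}$)
$o{\left(L \right)} = - \frac{9}{5}$
$x = -1092$ ($x = 42 \left(-26\right) = -1092$)
$\frac{x + 15511}{\left(10 - 50\right)^{2} + o{\left(189 \right)}} = \frac{-1092 + 15511}{\left(10 - 50\right)^{2} - \frac{9}{5}} = \frac{14419}{\left(-40\right)^{2} - \frac{9}{5}} = \frac{14419}{1600 - \frac{9}{5}} = \frac{14419}{\frac{7991}{5}} = 14419 \cdot \frac{5}{7991} = \frac{72095}{7991}$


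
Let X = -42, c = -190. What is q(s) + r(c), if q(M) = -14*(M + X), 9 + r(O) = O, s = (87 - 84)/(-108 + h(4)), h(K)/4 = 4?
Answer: 17915/46 ≈ 389.46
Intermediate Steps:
h(K) = 16 (h(K) = 4*4 = 16)
s = -3/92 (s = (87 - 84)/(-108 + 16) = 3/(-92) = 3*(-1/92) = -3/92 ≈ -0.032609)
r(O) = -9 + O
q(M) = 588 - 14*M (q(M) = -14*(M - 42) = -14*(-42 + M) = 588 - 14*M)
q(s) + r(c) = (588 - 14*(-3/92)) + (-9 - 190) = (588 + 21/46) - 199 = 27069/46 - 199 = 17915/46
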